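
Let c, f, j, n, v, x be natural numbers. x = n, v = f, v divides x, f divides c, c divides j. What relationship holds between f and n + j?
f divides n + j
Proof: x = n and v divides x, thus v divides n. v = f, so f divides n. f divides c and c divides j, hence f divides j. From f divides n, f divides n + j.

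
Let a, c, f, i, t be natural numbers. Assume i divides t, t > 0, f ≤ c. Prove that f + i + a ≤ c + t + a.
i divides t and t > 0, therefore i ≤ t. f ≤ c, so f + i ≤ c + t. Then f + i + a ≤ c + t + a.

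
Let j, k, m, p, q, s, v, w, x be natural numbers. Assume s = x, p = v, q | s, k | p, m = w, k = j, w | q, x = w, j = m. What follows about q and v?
q | v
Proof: s = x and q | s, therefore q | x. x = w, so q | w. w | q, so w = q. k = j and j = m, therefore k = m. Since m = w, k = w. p = v and k | p, so k | v. Since k = w, w | v. Since w = q, q | v.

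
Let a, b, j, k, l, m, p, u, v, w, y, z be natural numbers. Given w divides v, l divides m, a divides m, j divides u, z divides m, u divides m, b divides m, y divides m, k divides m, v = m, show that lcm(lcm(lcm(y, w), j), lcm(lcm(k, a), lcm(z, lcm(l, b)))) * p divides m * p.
Since v = m and w divides v, w divides m. y divides m, so lcm(y, w) divides m. From j divides u and u divides m, j divides m. Since lcm(y, w) divides m, lcm(lcm(y, w), j) divides m. k divides m and a divides m, thus lcm(k, a) divides m. Because l divides m and b divides m, lcm(l, b) divides m. z divides m, so lcm(z, lcm(l, b)) divides m. Since lcm(k, a) divides m, lcm(lcm(k, a), lcm(z, lcm(l, b))) divides m. From lcm(lcm(y, w), j) divides m, lcm(lcm(lcm(y, w), j), lcm(lcm(k, a), lcm(z, lcm(l, b)))) divides m. Then lcm(lcm(lcm(y, w), j), lcm(lcm(k, a), lcm(z, lcm(l, b)))) * p divides m * p.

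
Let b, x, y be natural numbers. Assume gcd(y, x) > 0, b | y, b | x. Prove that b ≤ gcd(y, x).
b | y and b | x, so b | gcd(y, x). Since gcd(y, x) > 0, b ≤ gcd(y, x).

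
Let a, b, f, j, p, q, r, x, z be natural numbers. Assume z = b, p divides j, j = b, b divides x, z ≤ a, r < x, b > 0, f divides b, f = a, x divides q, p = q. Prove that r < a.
p = q and p divides j, therefore q divides j. x divides q, so x divides j. j = b, so x divides b. Since b divides x, x = b. z = b and z ≤ a, hence b ≤ a. Because f = a and f divides b, a divides b. Since b > 0, a ≤ b. Since b ≤ a, b = a. x = b, so x = a. r < x, so r < a.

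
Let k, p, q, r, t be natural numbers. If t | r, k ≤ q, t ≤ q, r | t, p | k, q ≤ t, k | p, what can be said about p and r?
p ≤ r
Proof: k | p and p | k, thus k = p. Because q ≤ t and t ≤ q, q = t. Since t | r and r | t, t = r. q = t, so q = r. Since k ≤ q, k ≤ r. Since k = p, p ≤ r.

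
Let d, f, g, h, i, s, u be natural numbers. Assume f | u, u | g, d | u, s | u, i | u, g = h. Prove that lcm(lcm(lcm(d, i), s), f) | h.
From d | u and i | u, lcm(d, i) | u. s | u, so lcm(lcm(d, i), s) | u. f | u, so lcm(lcm(lcm(d, i), s), f) | u. From g = h and u | g, u | h. Since lcm(lcm(lcm(d, i), s), f) | u, lcm(lcm(lcm(d, i), s), f) | h.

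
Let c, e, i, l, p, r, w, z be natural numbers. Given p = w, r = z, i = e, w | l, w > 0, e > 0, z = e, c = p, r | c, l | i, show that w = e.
From w | l and l | i, w | i. Since i = e, w | e. Since e > 0, w ≤ e. Because c = p and p = w, c = w. Since r = z and r | c, z | c. Since z = e, e | c. Because c = w, e | w. w > 0, so e ≤ w. Since w ≤ e, w = e.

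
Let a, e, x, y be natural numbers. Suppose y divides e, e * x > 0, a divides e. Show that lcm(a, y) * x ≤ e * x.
a divides e and y divides e, thus lcm(a, y) divides e. Then lcm(a, y) * x divides e * x. e * x > 0, so lcm(a, y) * x ≤ e * x.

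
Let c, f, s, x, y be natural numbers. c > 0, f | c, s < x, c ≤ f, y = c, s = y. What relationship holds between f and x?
f < x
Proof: f | c and c > 0, so f ≤ c. c ≤ f, so c = f. y = c, so y = f. s = y and s < x, thus y < x. Since y = f, f < x.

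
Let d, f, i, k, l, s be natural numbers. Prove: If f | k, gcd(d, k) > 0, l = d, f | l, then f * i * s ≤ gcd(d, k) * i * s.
Because l = d and f | l, f | d. From f | k, f | gcd(d, k). gcd(d, k) > 0, so f ≤ gcd(d, k). Then f * i ≤ gcd(d, k) * i. Then f * i * s ≤ gcd(d, k) * i * s.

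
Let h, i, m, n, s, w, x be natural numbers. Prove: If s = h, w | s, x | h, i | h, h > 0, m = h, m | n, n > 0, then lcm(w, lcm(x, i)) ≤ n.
s = h and w | s, hence w | h. Since x | h and i | h, lcm(x, i) | h. Since w | h, lcm(w, lcm(x, i)) | h. h > 0, so lcm(w, lcm(x, i)) ≤ h. m = h and m | n, hence h | n. Since n > 0, h ≤ n. Since lcm(w, lcm(x, i)) ≤ h, lcm(w, lcm(x, i)) ≤ n.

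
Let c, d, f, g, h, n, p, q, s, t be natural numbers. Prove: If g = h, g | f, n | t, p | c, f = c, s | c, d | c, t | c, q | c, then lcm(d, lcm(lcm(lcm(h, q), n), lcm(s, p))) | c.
g = h and g | f, so h | f. f = c, so h | c. Because q | c, lcm(h, q) | c. n | t and t | c, so n | c. From lcm(h, q) | c, lcm(lcm(h, q), n) | c. s | c and p | c, so lcm(s, p) | c. Since lcm(lcm(h, q), n) | c, lcm(lcm(lcm(h, q), n), lcm(s, p)) | c. d | c, so lcm(d, lcm(lcm(lcm(h, q), n), lcm(s, p))) | c.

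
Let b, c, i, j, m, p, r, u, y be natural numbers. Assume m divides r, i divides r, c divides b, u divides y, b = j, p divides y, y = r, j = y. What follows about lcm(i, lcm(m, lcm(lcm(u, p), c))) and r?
lcm(i, lcm(m, lcm(lcm(u, p), c))) divides r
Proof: From u divides y and p divides y, lcm(u, p) divides y. b = j and j = y, hence b = y. c divides b, so c divides y. lcm(u, p) divides y, so lcm(lcm(u, p), c) divides y. y = r, so lcm(lcm(u, p), c) divides r. Since m divides r, lcm(m, lcm(lcm(u, p), c)) divides r. Since i divides r, lcm(i, lcm(m, lcm(lcm(u, p), c))) divides r.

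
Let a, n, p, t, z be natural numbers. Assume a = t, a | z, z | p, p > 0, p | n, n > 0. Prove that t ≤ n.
From a | z and z | p, a | p. Because a = t, t | p. p > 0, so t ≤ p. p | n and n > 0, so p ≤ n. Since t ≤ p, t ≤ n.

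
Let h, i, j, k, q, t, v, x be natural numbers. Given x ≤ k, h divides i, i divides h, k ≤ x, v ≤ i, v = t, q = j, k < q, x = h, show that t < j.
v = t and v ≤ i, so t ≤ i. h divides i and i divides h, therefore h = i. k ≤ x and x ≤ k, thus k = x. x = h, so k = h. From k < q, h < q. Since h = i, i < q. Because q = j, i < j. t ≤ i, so t < j.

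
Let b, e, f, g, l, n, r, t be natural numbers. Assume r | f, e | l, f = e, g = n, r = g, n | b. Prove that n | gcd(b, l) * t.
r = g and r | f, therefore g | f. f = e, so g | e. e | l, so g | l. g = n, so n | l. Since n | b, n | gcd(b, l). Then n | gcd(b, l) * t.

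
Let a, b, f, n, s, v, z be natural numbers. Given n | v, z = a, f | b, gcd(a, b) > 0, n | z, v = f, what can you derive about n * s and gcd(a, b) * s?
n * s ≤ gcd(a, b) * s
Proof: z = a and n | z, thus n | a. v = f and n | v, so n | f. From f | b, n | b. Since n | a, n | gcd(a, b). Because gcd(a, b) > 0, n ≤ gcd(a, b). Then n * s ≤ gcd(a, b) * s.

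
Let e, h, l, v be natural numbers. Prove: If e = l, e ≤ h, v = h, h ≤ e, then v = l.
Because h ≤ e and e ≤ h, h = e. v = h, so v = e. Since e = l, v = l.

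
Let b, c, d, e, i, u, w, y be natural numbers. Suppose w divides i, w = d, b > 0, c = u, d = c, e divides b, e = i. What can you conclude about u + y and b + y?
u + y ≤ b + y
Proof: w = d and d = c, thus w = c. c = u, so w = u. Because e = i and e divides b, i divides b. w divides i, so w divides b. b > 0, so w ≤ b. w = u, so u ≤ b. Then u + y ≤ b + y.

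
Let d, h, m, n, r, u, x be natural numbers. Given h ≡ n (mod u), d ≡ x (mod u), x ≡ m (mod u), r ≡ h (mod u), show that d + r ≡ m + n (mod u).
From d ≡ x (mod u) and x ≡ m (mod u), d ≡ m (mod u). r ≡ h (mod u) and h ≡ n (mod u), therefore r ≡ n (mod u). Since d ≡ m (mod u), by adding congruences, d + r ≡ m + n (mod u).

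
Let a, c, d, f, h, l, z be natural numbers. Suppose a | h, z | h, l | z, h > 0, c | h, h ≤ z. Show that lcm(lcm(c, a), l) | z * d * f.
Because z | h and h > 0, z ≤ h. Since h ≤ z, h = z. Because c | h and a | h, lcm(c, a) | h. h = z, so lcm(c, a) | z. l | z, so lcm(lcm(c, a), l) | z. Then lcm(lcm(c, a), l) | z * d. Then lcm(lcm(c, a), l) | z * d * f.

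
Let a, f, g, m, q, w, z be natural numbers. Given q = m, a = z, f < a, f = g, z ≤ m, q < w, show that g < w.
Since a = z and f < a, f < z. f = g, so g < z. z ≤ m, so g < m. Since q = m and q < w, m < w. Since g < m, g < w.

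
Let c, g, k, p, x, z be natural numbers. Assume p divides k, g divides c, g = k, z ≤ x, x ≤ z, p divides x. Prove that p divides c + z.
Since g = k and g divides c, k divides c. p divides k, so p divides c. x ≤ z and z ≤ x, hence x = z. Because p divides x, p divides z. p divides c, so p divides c + z.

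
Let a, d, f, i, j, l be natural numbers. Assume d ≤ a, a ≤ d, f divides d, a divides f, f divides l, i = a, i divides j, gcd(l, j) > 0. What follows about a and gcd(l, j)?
a ≤ gcd(l, j)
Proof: From d ≤ a and a ≤ d, d = a. f divides d, so f divides a. Since a divides f, f = a. f divides l, so a divides l. i = a and i divides j, hence a divides j. a divides l, so a divides gcd(l, j). gcd(l, j) > 0, so a ≤ gcd(l, j).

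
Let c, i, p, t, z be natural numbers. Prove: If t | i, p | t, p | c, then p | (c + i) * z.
Since p | t and t | i, p | i. Because p | c, p | c + i. Then p | (c + i) * z.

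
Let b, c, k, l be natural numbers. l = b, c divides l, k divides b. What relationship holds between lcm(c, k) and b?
lcm(c, k) divides b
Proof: l = b and c divides l, hence c divides b. Since k divides b, lcm(c, k) divides b.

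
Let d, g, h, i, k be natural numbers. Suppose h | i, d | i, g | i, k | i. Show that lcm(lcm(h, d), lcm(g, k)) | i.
h | i and d | i, therefore lcm(h, d) | i. Because g | i and k | i, lcm(g, k) | i. Since lcm(h, d) | i, lcm(lcm(h, d), lcm(g, k)) | i.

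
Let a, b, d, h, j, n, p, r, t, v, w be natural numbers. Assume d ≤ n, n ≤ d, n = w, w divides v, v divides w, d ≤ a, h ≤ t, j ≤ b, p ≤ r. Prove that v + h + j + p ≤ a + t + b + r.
From d ≤ n and n ≤ d, d = n. n = w, so d = w. Since w divides v and v divides w, w = v. d = w, so d = v. Since d ≤ a, v ≤ a. Because j ≤ b and p ≤ r, j + p ≤ b + r. Since h ≤ t, h + j + p ≤ t + b + r. Since v ≤ a, v + h + j + p ≤ a + t + b + r.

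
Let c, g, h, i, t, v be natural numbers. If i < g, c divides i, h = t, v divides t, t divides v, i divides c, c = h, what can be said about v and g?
v < g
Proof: i divides c and c divides i, thus i = c. c = h, so i = h. Since h = t, i = t. t divides v and v divides t, thus t = v. i = t, so i = v. i < g, so v < g.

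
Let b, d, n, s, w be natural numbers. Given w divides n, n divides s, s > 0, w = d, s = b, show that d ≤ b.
w = d and w divides n, so d divides n. Since n divides s, d divides s. s > 0, so d ≤ s. Since s = b, d ≤ b.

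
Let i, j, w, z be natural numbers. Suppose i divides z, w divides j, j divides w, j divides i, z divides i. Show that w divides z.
j divides w and w divides j, therefore j = w. i divides z and z divides i, hence i = z. j divides i, so j divides z. Since j = w, w divides z.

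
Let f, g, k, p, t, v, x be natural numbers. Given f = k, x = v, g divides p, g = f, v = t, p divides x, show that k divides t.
g = f and f = k, thus g = k. From x = v and p divides x, p divides v. g divides p, so g divides v. v = t, so g divides t. g = k, so k divides t.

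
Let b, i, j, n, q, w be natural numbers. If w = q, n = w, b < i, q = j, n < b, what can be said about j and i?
j < i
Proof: Since n = w and w = q, n = q. q = j, so n = j. n < b and b < i, thus n < i. Since n = j, j < i.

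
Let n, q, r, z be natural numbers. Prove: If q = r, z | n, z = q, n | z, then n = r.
n | z and z | n, so n = z. Since z = q, n = q. Because q = r, n = r.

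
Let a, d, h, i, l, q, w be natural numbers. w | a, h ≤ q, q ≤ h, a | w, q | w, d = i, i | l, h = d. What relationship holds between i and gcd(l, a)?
i | gcd(l, a)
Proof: h = d and d = i, hence h = i. Because w | a and a | w, w = a. q ≤ h and h ≤ q, therefore q = h. q | w, so h | w. Since w = a, h | a. Since h = i, i | a. Since i | l, i | gcd(l, a).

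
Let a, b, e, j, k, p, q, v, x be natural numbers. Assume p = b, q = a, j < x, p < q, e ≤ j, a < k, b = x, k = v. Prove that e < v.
Since e ≤ j and j < x, e < x. Because p = b and b = x, p = x. Since q = a and p < q, p < a. Since a < k, p < k. Because k = v, p < v. p = x, so x < v. e < x, so e < v.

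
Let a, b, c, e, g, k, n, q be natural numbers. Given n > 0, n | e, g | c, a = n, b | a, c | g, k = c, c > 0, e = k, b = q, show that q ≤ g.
a = n and b | a, so b | n. Since b = q, q | n. n > 0, so q ≤ n. c | g and g | c, so c = g. e = k and n | e, hence n | k. Since k = c, n | c. c > 0, so n ≤ c. c = g, so n ≤ g. q ≤ n, so q ≤ g.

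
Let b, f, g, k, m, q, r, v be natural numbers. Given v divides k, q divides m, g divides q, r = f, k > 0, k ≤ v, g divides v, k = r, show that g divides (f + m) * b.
v divides k and k > 0, hence v ≤ k. Since k ≤ v, v = k. Since k = r, v = r. r = f, so v = f. g divides v, so g divides f. g divides q and q divides m, thus g divides m. From g divides f, g divides f + m. Then g divides (f + m) * b.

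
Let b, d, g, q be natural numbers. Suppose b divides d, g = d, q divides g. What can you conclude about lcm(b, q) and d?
lcm(b, q) divides d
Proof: g = d and q divides g, hence q divides d. Since b divides d, lcm(b, q) divides d.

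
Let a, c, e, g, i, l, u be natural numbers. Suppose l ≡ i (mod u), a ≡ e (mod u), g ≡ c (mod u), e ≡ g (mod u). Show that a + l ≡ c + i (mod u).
From a ≡ e (mod u) and e ≡ g (mod u), a ≡ g (mod u). Since g ≡ c (mod u), a ≡ c (mod u). Combining with l ≡ i (mod u), by adding congruences, a + l ≡ c + i (mod u).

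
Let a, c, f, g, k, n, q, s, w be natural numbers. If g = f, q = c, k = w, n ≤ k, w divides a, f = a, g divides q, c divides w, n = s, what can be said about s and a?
s ≤ a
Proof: q = c and g divides q, therefore g divides c. c divides w, so g divides w. Since g = f, f divides w. f = a, so a divides w. w divides a, so w = a. Because k = w, k = a. Since n = s and n ≤ k, s ≤ k. Since k = a, s ≤ a.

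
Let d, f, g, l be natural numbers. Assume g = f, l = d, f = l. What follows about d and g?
d = g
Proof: Because g = f and f = l, g = l. l = d, so g = d. Then d = g.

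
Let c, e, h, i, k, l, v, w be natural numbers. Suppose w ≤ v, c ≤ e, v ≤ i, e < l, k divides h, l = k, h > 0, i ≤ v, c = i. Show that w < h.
i ≤ v and v ≤ i, hence i = v. From c = i and c ≤ e, i ≤ e. l = k and e < l, therefore e < k. From i ≤ e, i < k. Since i = v, v < k. Since k divides h and h > 0, k ≤ h. v < k, so v < h. Since w ≤ v, w < h.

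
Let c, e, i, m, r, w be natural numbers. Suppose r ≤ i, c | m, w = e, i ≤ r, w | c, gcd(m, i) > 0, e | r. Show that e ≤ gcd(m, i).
w | c and c | m, hence w | m. w = e, so e | m. r ≤ i and i ≤ r, therefore r = i. Since e | r, e | i. e | m, so e | gcd(m, i). gcd(m, i) > 0, so e ≤ gcd(m, i).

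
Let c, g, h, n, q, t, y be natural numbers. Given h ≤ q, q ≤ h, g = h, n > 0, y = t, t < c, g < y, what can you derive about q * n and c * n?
q * n < c * n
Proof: From h ≤ q and q ≤ h, h = q. y = t and g < y, therefore g < t. g = h, so h < t. Since t < c, h < c. Because h = q, q < c. n > 0, so q * n < c * n.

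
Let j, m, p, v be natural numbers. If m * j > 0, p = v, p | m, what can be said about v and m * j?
v ≤ m * j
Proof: p = v and p | m, therefore v | m. Then v | m * j. m * j > 0, so v ≤ m * j.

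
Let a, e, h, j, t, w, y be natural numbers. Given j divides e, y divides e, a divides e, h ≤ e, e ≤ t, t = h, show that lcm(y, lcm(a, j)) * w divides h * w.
Because t = h and e ≤ t, e ≤ h. Since h ≤ e, e = h. a divides e and j divides e, thus lcm(a, j) divides e. y divides e, so lcm(y, lcm(a, j)) divides e. Since e = h, lcm(y, lcm(a, j)) divides h. Then lcm(y, lcm(a, j)) * w divides h * w.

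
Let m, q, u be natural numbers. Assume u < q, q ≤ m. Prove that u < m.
Since u < q and q ≤ m, by transitivity, u < m.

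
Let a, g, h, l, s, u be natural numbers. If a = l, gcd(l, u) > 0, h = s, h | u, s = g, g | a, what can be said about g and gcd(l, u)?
g ≤ gcd(l, u)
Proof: a = l and g | a, so g | l. h = s and h | u, hence s | u. s = g, so g | u. Since g | l, g | gcd(l, u). gcd(l, u) > 0, so g ≤ gcd(l, u).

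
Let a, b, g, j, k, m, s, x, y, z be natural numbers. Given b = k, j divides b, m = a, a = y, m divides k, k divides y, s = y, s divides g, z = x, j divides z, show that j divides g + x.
Because b = k and j divides b, j divides k. Because m = a and a = y, m = y. Since m divides k, y divides k. Since k divides y, y = k. s = y and s divides g, therefore y divides g. y = k, so k divides g. Since j divides k, j divides g. From z = x and j divides z, j divides x. j divides g, so j divides g + x.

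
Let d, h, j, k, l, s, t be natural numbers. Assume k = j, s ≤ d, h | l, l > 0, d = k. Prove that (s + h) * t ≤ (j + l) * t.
d = k and k = j, so d = j. Because s ≤ d, s ≤ j. Since h | l and l > 0, h ≤ l. s ≤ j, so s + h ≤ j + l. Then (s + h) * t ≤ (j + l) * t.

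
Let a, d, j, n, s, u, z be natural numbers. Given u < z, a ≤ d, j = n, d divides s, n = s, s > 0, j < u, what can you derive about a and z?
a < z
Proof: d divides s and s > 0, therefore d ≤ s. Since a ≤ d, a ≤ s. j = n and j < u, therefore n < u. n = s, so s < u. a ≤ s, so a < u. Since u < z, a < z.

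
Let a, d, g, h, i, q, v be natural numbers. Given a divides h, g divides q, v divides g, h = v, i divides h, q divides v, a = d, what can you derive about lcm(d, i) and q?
lcm(d, i) divides q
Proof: v divides g and g divides q, so v divides q. Because q divides v, v = q. h = v, so h = q. From a = d and a divides h, d divides h. Since i divides h, lcm(d, i) divides h. Since h = q, lcm(d, i) divides q.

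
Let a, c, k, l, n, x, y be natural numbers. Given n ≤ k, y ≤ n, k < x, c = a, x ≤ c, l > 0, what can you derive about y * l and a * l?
y * l < a * l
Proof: y ≤ n and n ≤ k, therefore y ≤ k. k < x, so y < x. c = a and x ≤ c, so x ≤ a. Since y < x, y < a. Since l > 0, y * l < a * l.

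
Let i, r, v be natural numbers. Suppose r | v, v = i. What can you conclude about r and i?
r | i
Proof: Since v = i and r | v, by substitution, r | i.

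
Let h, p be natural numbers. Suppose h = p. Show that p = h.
h = p. By symmetry, p = h.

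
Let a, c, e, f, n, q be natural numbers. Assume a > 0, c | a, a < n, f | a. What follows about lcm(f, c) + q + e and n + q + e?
lcm(f, c) + q + e < n + q + e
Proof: f | a and c | a, thus lcm(f, c) | a. Since a > 0, lcm(f, c) ≤ a. a < n, so lcm(f, c) < n. Then lcm(f, c) + q < n + q. Then lcm(f, c) + q + e < n + q + e.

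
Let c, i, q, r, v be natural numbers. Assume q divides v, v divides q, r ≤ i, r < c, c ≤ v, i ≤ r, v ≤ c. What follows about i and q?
i < q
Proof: Because r ≤ i and i ≤ r, r = i. c ≤ v and v ≤ c, thus c = v. v divides q and q divides v, so v = q. Since c = v, c = q. Because r < c, r < q. r = i, so i < q.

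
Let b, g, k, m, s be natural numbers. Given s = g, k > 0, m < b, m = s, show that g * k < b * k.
m = s and s = g, hence m = g. From m < b, g < b. Since k > 0, by multiplying by a positive, g * k < b * k.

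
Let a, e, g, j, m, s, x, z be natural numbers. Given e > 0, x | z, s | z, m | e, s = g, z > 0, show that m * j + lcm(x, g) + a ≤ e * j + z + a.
m | e and e > 0, thus m ≤ e. Then m * j ≤ e * j. s = g and s | z, thus g | z. x | z, so lcm(x, g) | z. Since z > 0, lcm(x, g) ≤ z. Then lcm(x, g) + a ≤ z + a. Since m * j ≤ e * j, m * j + lcm(x, g) + a ≤ e * j + z + a.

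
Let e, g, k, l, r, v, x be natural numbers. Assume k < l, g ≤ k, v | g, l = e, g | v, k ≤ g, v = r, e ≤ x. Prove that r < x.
k ≤ g and g ≤ k, therefore k = g. g | v and v | g, so g = v. k = g, so k = v. Since v = r, k = r. From l = e and k < l, k < e. Since k = r, r < e. Since e ≤ x, r < x.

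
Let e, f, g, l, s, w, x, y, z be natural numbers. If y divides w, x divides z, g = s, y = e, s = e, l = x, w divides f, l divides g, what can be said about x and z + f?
x divides z + f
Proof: g = s and s = e, therefore g = e. l = x and l divides g, thus x divides g. Since g = e, x divides e. Since y divides w and w divides f, y divides f. Since y = e, e divides f. Since x divides e, x divides f. x divides z, so x divides z + f.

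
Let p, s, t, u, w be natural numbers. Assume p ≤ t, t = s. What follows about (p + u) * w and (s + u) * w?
(p + u) * w ≤ (s + u) * w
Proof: From t = s and p ≤ t, p ≤ s. Then p + u ≤ s + u. Then (p + u) * w ≤ (s + u) * w.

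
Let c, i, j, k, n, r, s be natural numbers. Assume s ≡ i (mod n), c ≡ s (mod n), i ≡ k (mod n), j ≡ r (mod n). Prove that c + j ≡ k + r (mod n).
From c ≡ s (mod n) and s ≡ i (mod n), c ≡ i (mod n). Since i ≡ k (mod n), c ≡ k (mod n). Combining with j ≡ r (mod n), by adding congruences, c + j ≡ k + r (mod n).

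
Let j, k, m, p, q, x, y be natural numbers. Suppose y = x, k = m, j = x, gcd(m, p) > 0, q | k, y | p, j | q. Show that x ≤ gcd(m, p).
j = x and j | q, therefore x | q. k = m and q | k, so q | m. Because x | q, x | m. y = x and y | p, hence x | p. x | m, so x | gcd(m, p). Since gcd(m, p) > 0, x ≤ gcd(m, p).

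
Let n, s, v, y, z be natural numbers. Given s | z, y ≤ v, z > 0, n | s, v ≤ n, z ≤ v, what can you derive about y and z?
y ≤ z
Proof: Since n | s and s | z, n | z. z > 0, so n ≤ z. From v ≤ n, v ≤ z. z ≤ v, so v = z. Since y ≤ v, y ≤ z.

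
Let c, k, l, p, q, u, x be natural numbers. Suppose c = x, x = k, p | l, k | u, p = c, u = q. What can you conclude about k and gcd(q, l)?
k | gcd(q, l)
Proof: u = q and k | u, therefore k | q. p = c and c = x, hence p = x. Since p | l, x | l. Since x = k, k | l. Because k | q, k | gcd(q, l).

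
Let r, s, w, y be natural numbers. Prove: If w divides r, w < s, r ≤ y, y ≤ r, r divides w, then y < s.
w divides r and r divides w, hence w = r. Because r ≤ y and y ≤ r, r = y. Since w = r, w = y. w < s, so y < s.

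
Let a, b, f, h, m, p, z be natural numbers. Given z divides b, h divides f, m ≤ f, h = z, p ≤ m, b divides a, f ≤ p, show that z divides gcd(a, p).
From z divides b and b divides a, z divides a. Since p ≤ m and m ≤ f, p ≤ f. Since f ≤ p, f = p. Since h divides f, h divides p. Since h = z, z divides p. Since z divides a, z divides gcd(a, p).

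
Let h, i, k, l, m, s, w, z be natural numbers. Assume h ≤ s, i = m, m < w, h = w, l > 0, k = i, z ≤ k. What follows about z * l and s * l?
z * l < s * l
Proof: Because k = i and z ≤ k, z ≤ i. Since i = m, z ≤ m. h = w and h ≤ s, thus w ≤ s. Since m < w, m < s. z ≤ m, so z < s. Since l > 0, z * l < s * l.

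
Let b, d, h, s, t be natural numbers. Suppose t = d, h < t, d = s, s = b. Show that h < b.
Since t = d and d = s, t = s. s = b, so t = b. Since h < t, h < b.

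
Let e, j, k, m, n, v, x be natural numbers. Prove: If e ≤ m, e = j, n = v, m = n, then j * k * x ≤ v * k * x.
m = n and n = v, thus m = v. Since e ≤ m, e ≤ v. e = j, so j ≤ v. Then j * k ≤ v * k. Then j * k * x ≤ v * k * x.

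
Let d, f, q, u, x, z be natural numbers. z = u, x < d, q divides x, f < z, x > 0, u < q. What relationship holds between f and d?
f < d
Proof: z = u and f < z, hence f < u. Since u < q, f < q. q divides x and x > 0, thus q ≤ x. Since x < d, q < d. Since f < q, f < d.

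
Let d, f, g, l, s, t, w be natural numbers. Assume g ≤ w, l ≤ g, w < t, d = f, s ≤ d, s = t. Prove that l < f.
Since l ≤ g and g ≤ w, l ≤ w. w < t, so l < t. From d = f and s ≤ d, s ≤ f. Since s = t, t ≤ f. l < t, so l < f.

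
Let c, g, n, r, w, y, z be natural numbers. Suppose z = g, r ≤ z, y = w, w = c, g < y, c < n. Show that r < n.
Because z = g and r ≤ z, r ≤ g. y = w and w = c, hence y = c. Since g < y, g < c. Because r ≤ g, r < c. Since c < n, r < n.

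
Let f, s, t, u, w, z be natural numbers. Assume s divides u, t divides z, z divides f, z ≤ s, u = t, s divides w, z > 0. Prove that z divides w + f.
u = t and s divides u, so s divides t. t divides z, so s divides z. z > 0, so s ≤ z. z ≤ s, so s = z. Since s divides w, z divides w. Since z divides f, z divides w + f.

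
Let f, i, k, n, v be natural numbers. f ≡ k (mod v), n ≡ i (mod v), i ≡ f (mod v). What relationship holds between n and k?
n ≡ k (mod v)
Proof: Since n ≡ i (mod v) and i ≡ f (mod v), n ≡ f (mod v). f ≡ k (mod v), so n ≡ k (mod v).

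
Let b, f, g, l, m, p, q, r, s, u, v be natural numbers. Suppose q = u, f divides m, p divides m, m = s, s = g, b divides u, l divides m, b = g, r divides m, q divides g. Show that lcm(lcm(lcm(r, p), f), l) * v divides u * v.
Since m = s and s = g, m = g. b = g and b divides u, therefore g divides u. Since q = u and q divides g, u divides g. g divides u, so g = u. m = g, so m = u. Since r divides m and p divides m, lcm(r, p) divides m. Since f divides m, lcm(lcm(r, p), f) divides m. Since l divides m, lcm(lcm(lcm(r, p), f), l) divides m. m = u, so lcm(lcm(lcm(r, p), f), l) divides u. Then lcm(lcm(lcm(r, p), f), l) * v divides u * v.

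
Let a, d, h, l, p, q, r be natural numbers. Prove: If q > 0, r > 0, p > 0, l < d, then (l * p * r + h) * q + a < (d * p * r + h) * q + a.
l < d and p > 0, hence l * p < d * p. Since r > 0, l * p * r < d * p * r. Then l * p * r + h < d * p * r + h. From q > 0, (l * p * r + h) * q < (d * p * r + h) * q. Then (l * p * r + h) * q + a < (d * p * r + h) * q + a.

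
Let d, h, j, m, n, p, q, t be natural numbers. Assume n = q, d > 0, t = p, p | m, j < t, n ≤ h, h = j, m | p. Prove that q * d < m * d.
p | m and m | p, so p = m. Because h = j and n ≤ h, n ≤ j. j < t, so n < t. Since t = p, n < p. Because n = q, q < p. Since p = m, q < m. d > 0, so q * d < m * d.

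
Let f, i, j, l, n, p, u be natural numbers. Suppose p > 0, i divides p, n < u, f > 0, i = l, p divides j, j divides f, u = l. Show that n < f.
u = l and n < u, hence n < l. i = l and i divides p, thus l divides p. p > 0, so l ≤ p. Since p divides j and j divides f, p divides f. Since f > 0, p ≤ f. l ≤ p, so l ≤ f. Since n < l, n < f.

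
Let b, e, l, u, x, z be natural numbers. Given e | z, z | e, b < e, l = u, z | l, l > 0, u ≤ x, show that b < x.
e | z and z | e, so e = z. Since b < e, b < z. From z | l and l > 0, z ≤ l. Because l = u, z ≤ u. u ≤ x, so z ≤ x. b < z, so b < x.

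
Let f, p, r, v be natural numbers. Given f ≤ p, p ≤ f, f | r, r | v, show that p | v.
Because f ≤ p and p ≤ f, f = p. f | r and r | v, therefore f | v. Since f = p, p | v.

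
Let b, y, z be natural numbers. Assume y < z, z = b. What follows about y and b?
y < b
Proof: Because z = b and y < z, by substitution, y < b.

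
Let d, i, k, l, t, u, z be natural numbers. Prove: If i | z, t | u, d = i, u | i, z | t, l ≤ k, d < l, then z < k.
z | t and t | u, thus z | u. Since u | i, z | i. Since i | z, i = z. Since d = i, d = z. d < l and l ≤ k, hence d < k. d = z, so z < k.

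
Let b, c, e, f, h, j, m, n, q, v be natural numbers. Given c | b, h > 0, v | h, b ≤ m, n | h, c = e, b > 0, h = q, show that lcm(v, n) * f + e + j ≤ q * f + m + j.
v | h and n | h, thus lcm(v, n) | h. h > 0, so lcm(v, n) ≤ h. h = q, so lcm(v, n) ≤ q. Then lcm(v, n) * f ≤ q * f. c | b and b > 0, thus c ≤ b. b ≤ m, so c ≤ m. Since c = e, e ≤ m. Then e + j ≤ m + j. lcm(v, n) * f ≤ q * f, so lcm(v, n) * f + e + j ≤ q * f + m + j.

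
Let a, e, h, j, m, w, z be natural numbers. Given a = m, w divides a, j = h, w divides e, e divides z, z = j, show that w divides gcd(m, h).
a = m and w divides a, hence w divides m. From z = j and e divides z, e divides j. j = h, so e divides h. Since w divides e, w divides h. From w divides m, w divides gcd(m, h).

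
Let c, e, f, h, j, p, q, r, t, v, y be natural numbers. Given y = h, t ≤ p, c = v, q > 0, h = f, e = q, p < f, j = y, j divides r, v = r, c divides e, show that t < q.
t ≤ p and p < f, so t < f. y = h and h = f, thus y = f. j = y and j divides r, thus y divides r. Since c = v and c divides e, v divides e. v = r, so r divides e. e = q, so r divides q. y divides r, so y divides q. q > 0, so y ≤ q. Since y = f, f ≤ q. t < f, so t < q.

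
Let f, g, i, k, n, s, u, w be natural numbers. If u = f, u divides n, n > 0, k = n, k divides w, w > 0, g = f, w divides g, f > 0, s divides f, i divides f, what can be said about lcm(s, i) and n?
lcm(s, i) divides n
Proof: From u = f and u divides n, f divides n. Since n > 0, f ≤ n. Since k = n and k divides w, n divides w. Because w > 0, n ≤ w. Because g = f and w divides g, w divides f. Since f > 0, w ≤ f. From n ≤ w, n ≤ f. f ≤ n, so f = n. Since s divides f and i divides f, lcm(s, i) divides f. Since f = n, lcm(s, i) divides n.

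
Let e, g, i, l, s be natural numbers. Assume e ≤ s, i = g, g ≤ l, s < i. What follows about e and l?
e < l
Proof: e ≤ s and s < i, hence e < i. Since i = g, e < g. Since g ≤ l, e < l.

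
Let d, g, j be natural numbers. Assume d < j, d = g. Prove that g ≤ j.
d = g and d < j, therefore g < j. Then g ≤ j.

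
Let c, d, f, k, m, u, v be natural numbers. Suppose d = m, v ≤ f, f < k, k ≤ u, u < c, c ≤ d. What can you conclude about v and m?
v < m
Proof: v ≤ f and f < k, so v < k. k ≤ u and u < c, therefore k < c. Since c ≤ d, k < d. v < k, so v < d. Since d = m, v < m.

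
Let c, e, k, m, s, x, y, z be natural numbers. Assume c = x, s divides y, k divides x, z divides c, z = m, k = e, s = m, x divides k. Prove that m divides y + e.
s = m and s divides y, therefore m divides y. x divides k and k divides x, thus x = k. Since c = x, c = k. Since z = m and z divides c, m divides c. Since c = k, m divides k. k = e, so m divides e. Since m divides y, m divides y + e.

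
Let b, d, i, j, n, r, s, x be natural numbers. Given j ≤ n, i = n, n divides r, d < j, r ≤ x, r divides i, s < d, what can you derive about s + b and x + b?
s + b < x + b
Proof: s < d and d < j, therefore s < j. Because i = n and r divides i, r divides n. n divides r, so r = n. Because r ≤ x, n ≤ x. j ≤ n, so j ≤ x. s < j, so s < x. Then s + b < x + b.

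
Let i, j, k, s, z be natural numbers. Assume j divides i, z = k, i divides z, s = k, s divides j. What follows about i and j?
i = j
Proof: Since z = k and i divides z, i divides k. s = k and s divides j, hence k divides j. Since i divides k, i divides j. Since j divides i, j = i. Then i = j.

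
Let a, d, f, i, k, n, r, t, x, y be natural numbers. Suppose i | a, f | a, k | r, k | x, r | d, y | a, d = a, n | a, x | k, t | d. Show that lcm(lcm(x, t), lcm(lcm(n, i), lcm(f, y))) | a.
From k | x and x | k, k = x. k | r and r | d, hence k | d. Because k = x, x | d. t | d, so lcm(x, t) | d. Since d = a, lcm(x, t) | a. Since n | a and i | a, lcm(n, i) | a. Because f | a and y | a, lcm(f, y) | a. Since lcm(n, i) | a, lcm(lcm(n, i), lcm(f, y)) | a. Since lcm(x, t) | a, lcm(lcm(x, t), lcm(lcm(n, i), lcm(f, y))) | a.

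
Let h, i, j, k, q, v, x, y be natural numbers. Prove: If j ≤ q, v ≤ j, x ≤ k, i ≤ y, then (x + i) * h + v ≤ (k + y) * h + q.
x ≤ k and i ≤ y, hence x + i ≤ k + y. Then (x + i) * h ≤ (k + y) * h. v ≤ j and j ≤ q, so v ≤ q. Since (x + i) * h ≤ (k + y) * h, (x + i) * h + v ≤ (k + y) * h + q.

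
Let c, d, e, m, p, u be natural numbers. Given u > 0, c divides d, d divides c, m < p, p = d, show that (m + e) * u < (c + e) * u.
d divides c and c divides d, therefore d = c. From p = d, p = c. Since m < p, m < c. Then m + e < c + e. Since u > 0, by multiplying by a positive, (m + e) * u < (c + e) * u.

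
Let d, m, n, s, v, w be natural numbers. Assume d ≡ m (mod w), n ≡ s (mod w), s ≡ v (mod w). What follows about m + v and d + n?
m + v ≡ d + n (mod w)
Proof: n ≡ s (mod w) and s ≡ v (mod w), so n ≡ v (mod w). Since d ≡ m (mod w), by adding congruences, d + n ≡ m + v (mod w). Then m + v ≡ d + n (mod w).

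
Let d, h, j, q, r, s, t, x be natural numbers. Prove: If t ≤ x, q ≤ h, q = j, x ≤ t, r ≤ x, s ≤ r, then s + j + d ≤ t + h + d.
Since x ≤ t and t ≤ x, x = t. s ≤ r and r ≤ x, therefore s ≤ x. Since x = t, s ≤ t. q = j and q ≤ h, so j ≤ h. s ≤ t, so s + j ≤ t + h. Then s + j + d ≤ t + h + d.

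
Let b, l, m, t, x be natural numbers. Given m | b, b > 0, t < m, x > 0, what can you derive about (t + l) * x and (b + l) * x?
(t + l) * x < (b + l) * x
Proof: Because m | b and b > 0, m ≤ b. t < m, so t < b. Then t + l < b + l. Since x > 0, (t + l) * x < (b + l) * x.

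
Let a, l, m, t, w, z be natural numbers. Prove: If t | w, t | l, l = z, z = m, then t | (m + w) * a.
From l = z and z = m, l = m. Since t | l, t | m. t | w, so t | m + w. Then t | (m + w) * a.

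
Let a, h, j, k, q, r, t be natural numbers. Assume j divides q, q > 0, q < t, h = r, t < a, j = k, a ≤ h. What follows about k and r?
k < r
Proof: j divides q and q > 0, so j ≤ q. j = k, so k ≤ q. q < t and t < a, thus q < a. From a ≤ h, q < h. h = r, so q < r. k ≤ q, so k < r.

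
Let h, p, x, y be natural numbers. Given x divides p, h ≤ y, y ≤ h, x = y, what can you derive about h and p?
h divides p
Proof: y ≤ h and h ≤ y, thus y = h. x = y, so x = h. Since x divides p, h divides p.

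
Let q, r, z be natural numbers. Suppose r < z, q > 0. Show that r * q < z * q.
r < z and q > 0. By multiplying by a positive, r * q < z * q.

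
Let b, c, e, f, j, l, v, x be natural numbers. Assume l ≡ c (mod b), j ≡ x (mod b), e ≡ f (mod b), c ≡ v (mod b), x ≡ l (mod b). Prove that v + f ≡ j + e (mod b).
Since j ≡ x (mod b) and x ≡ l (mod b), j ≡ l (mod b). Since l ≡ c (mod b), j ≡ c (mod b). Since c ≡ v (mod b), j ≡ v (mod b). Since e ≡ f (mod b), j + e ≡ v + f (mod b). Then v + f ≡ j + e (mod b).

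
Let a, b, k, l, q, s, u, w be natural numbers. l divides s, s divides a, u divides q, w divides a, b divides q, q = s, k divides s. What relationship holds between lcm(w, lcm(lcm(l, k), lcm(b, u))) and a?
lcm(w, lcm(lcm(l, k), lcm(b, u))) divides a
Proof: From l divides s and k divides s, lcm(l, k) divides s. Since b divides q and u divides q, lcm(b, u) divides q. Since q = s, lcm(b, u) divides s. Since lcm(l, k) divides s, lcm(lcm(l, k), lcm(b, u)) divides s. s divides a, so lcm(lcm(l, k), lcm(b, u)) divides a. Since w divides a, lcm(w, lcm(lcm(l, k), lcm(b, u))) divides a.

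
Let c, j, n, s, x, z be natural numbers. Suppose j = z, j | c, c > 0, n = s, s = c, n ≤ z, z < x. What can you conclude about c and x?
c < x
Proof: j = z and j | c, hence z | c. Since c > 0, z ≤ c. n = s and s = c, therefore n = c. Since n ≤ z, c ≤ z. Because z ≤ c, z = c. Since z < x, c < x.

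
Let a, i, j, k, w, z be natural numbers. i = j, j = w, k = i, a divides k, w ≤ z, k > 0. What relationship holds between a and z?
a ≤ z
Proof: k = i and i = j, so k = j. From a divides k and k > 0, a ≤ k. Because k = j, a ≤ j. Since j = w, a ≤ w. Since w ≤ z, a ≤ z.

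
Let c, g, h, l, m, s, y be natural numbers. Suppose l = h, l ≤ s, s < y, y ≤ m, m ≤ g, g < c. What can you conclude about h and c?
h < c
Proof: l ≤ s and s < y, therefore l < y. y ≤ m and m ≤ g, therefore y ≤ g. l < y, so l < g. Since l = h, h < g. g < c, so h < c.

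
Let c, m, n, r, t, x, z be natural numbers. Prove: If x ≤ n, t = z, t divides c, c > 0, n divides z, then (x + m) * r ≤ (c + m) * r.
t = z and t divides c, so z divides c. n divides z, so n divides c. c > 0, so n ≤ c. Because x ≤ n, x ≤ c. Then x + m ≤ c + m. By multiplying by a non-negative, (x + m) * r ≤ (c + m) * r.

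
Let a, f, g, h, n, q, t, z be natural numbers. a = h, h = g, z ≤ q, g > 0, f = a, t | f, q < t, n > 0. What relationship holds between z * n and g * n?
z * n < g * n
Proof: z ≤ q and q < t, hence z < t. f = a and a = h, so f = h. Since t | f, t | h. Because h = g, t | g. g > 0, so t ≤ g. From z < t, z < g. Since n > 0, z * n < g * n.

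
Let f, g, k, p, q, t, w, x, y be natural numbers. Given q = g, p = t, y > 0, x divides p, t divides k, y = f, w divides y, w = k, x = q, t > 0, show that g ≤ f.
x = q and q = g, thus x = g. p = t and x divides p, thus x divides t. t > 0, so x ≤ t. Since x = g, g ≤ t. Since w = k and w divides y, k divides y. Because t divides k, t divides y. y > 0, so t ≤ y. Since y = f, t ≤ f. g ≤ t, so g ≤ f.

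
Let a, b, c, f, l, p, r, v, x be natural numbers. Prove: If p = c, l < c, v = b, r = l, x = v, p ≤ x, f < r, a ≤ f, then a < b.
Because r = l and f < r, f < l. Because l < c, f < c. Because a ≤ f, a < c. p = c and p ≤ x, therefore c ≤ x. Since x = v, c ≤ v. v = b, so c ≤ b. a < c, so a < b.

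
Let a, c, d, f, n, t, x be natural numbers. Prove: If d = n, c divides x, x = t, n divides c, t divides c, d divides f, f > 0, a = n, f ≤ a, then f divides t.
d = n and d divides f, hence n divides f. Since f > 0, n ≤ f. a = n and f ≤ a, hence f ≤ n. Because n ≤ f, n = f. From x = t and c divides x, c divides t. t divides c, so c = t. Since n divides c, n divides t. Since n = f, f divides t.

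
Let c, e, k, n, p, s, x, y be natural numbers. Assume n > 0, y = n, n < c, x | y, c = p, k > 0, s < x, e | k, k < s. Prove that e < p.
Because e | k and k > 0, e ≤ k. Since k < s and s < x, k < x. Since y = n and x | y, x | n. n > 0, so x ≤ n. Since k < x, k < n. c = p and n < c, therefore n < p. Since k < n, k < p. Since e ≤ k, e < p.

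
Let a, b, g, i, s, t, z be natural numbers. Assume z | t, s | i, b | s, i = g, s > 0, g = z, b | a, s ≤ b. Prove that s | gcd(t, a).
i = g and g = z, so i = z. s | i, so s | z. Since z | t, s | t. b | s and s > 0, hence b ≤ s. s ≤ b, so b = s. Since b | a, s | a. Since s | t, s | gcd(t, a).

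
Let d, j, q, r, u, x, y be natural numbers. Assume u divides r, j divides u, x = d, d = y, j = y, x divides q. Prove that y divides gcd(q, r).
Since x = d and d = y, x = y. x divides q, so y divides q. j = y and j divides u, thus y divides u. Since u divides r, y divides r. Since y divides q, y divides gcd(q, r).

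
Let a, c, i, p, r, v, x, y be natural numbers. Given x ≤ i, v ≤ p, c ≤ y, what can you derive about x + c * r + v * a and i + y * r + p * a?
x + c * r + v * a ≤ i + y * r + p * a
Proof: c ≤ y. By multiplying by a non-negative, c * r ≤ y * r. x ≤ i, so x + c * r ≤ i + y * r. Because v ≤ p, by multiplying by a non-negative, v * a ≤ p * a. Since x + c * r ≤ i + y * r, x + c * r + v * a ≤ i + y * r + p * a.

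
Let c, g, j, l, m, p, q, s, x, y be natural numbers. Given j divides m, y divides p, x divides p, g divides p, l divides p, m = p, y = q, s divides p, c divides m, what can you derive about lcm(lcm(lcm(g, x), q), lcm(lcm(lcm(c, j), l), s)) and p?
lcm(lcm(lcm(g, x), q), lcm(lcm(lcm(c, j), l), s)) divides p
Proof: Because g divides p and x divides p, lcm(g, x) divides p. y = q and y divides p, thus q divides p. Since lcm(g, x) divides p, lcm(lcm(g, x), q) divides p. c divides m and j divides m, so lcm(c, j) divides m. m = p, so lcm(c, j) divides p. Because l divides p, lcm(lcm(c, j), l) divides p. Since s divides p, lcm(lcm(lcm(c, j), l), s) divides p. lcm(lcm(g, x), q) divides p, so lcm(lcm(lcm(g, x), q), lcm(lcm(lcm(c, j), l), s)) divides p.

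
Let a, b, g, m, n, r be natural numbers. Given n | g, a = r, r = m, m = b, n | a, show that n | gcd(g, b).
a = r and r = m, so a = m. Since m = b, a = b. Since n | a, n | b. n | g, so n | gcd(g, b).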